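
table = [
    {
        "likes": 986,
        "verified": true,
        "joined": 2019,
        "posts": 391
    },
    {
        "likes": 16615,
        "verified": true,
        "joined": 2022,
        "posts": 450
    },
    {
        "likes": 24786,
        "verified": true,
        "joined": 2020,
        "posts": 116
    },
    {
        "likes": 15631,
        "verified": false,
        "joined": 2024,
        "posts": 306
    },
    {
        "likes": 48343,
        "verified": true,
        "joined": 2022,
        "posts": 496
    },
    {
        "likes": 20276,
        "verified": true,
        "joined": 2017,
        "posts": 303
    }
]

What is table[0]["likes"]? 986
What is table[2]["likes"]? 24786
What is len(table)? 6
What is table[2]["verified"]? True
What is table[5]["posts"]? 303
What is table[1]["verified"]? True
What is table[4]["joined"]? 2022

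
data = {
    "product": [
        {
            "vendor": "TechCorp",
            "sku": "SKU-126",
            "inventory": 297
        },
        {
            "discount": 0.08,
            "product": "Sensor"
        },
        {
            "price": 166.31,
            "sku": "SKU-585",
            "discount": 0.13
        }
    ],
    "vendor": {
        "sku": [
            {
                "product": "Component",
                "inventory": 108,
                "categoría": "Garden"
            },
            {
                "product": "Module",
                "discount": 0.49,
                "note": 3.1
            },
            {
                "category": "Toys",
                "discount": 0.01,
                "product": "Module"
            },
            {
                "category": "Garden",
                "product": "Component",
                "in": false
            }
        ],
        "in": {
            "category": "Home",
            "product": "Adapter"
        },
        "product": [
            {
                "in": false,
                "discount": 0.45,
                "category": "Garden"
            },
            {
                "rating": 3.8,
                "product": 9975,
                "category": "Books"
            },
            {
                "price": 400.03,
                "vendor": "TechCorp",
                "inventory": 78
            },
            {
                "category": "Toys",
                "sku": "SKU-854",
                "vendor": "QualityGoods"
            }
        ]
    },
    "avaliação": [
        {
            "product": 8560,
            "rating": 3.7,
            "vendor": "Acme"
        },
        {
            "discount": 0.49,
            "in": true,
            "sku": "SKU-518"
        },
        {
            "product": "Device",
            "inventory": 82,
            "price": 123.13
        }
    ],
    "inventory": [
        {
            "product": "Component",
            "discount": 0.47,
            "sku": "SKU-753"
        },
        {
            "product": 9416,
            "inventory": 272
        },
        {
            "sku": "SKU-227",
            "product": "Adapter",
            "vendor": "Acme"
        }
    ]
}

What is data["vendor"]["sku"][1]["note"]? 3.1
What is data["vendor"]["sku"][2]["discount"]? 0.01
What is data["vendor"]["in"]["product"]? "Adapter"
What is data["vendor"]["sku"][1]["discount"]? 0.49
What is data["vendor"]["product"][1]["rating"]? 3.8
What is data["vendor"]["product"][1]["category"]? "Books"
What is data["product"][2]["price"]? 166.31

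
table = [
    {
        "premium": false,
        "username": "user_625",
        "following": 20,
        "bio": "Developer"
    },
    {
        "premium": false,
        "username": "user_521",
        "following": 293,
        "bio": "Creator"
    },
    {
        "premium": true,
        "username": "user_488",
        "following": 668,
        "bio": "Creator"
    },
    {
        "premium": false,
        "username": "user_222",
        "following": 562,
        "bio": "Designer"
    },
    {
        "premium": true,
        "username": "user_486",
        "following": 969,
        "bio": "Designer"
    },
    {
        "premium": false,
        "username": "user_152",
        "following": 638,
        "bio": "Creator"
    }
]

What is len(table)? 6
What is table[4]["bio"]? "Designer"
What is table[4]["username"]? "user_486"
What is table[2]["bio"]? "Creator"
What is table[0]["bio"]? "Developer"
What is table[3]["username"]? "user_222"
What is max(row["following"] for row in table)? 969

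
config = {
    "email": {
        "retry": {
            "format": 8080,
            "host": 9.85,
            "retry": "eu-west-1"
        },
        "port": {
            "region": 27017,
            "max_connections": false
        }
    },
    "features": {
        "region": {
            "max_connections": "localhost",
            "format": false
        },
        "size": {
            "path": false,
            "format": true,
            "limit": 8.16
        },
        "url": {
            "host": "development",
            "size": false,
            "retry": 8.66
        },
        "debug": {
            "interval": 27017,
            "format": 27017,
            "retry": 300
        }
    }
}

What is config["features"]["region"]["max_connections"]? "localhost"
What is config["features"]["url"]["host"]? "development"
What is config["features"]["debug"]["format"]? 27017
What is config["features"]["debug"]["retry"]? 300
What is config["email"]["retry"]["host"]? 9.85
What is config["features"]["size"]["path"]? False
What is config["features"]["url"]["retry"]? 8.66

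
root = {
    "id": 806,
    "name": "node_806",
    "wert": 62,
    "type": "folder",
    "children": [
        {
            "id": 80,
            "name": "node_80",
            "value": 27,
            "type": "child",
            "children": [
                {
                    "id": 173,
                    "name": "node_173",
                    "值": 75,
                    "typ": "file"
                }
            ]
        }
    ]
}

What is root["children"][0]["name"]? "node_80"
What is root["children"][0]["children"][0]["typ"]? "file"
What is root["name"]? "node_806"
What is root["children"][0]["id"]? 80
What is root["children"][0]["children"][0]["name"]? "node_173"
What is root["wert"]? 62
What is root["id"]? 806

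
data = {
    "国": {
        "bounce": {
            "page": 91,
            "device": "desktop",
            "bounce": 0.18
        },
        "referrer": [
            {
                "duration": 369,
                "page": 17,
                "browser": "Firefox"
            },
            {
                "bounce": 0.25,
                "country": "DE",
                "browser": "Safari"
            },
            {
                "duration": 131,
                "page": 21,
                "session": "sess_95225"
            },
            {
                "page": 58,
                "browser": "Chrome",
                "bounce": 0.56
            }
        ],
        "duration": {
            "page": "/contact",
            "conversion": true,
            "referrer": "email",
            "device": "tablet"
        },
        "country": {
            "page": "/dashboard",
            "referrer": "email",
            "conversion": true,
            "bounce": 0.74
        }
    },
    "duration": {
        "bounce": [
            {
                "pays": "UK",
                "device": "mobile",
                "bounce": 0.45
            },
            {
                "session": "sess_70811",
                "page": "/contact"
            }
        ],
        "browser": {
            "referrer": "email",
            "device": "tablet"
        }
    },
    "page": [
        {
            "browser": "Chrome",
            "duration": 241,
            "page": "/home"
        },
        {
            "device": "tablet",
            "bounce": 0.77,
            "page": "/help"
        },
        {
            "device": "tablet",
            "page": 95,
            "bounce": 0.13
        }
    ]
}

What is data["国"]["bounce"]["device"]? "desktop"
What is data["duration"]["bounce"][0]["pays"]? "UK"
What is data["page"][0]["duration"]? 241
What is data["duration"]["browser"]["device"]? "tablet"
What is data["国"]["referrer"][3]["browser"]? "Chrome"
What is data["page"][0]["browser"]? "Chrome"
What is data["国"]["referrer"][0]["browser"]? "Firefox"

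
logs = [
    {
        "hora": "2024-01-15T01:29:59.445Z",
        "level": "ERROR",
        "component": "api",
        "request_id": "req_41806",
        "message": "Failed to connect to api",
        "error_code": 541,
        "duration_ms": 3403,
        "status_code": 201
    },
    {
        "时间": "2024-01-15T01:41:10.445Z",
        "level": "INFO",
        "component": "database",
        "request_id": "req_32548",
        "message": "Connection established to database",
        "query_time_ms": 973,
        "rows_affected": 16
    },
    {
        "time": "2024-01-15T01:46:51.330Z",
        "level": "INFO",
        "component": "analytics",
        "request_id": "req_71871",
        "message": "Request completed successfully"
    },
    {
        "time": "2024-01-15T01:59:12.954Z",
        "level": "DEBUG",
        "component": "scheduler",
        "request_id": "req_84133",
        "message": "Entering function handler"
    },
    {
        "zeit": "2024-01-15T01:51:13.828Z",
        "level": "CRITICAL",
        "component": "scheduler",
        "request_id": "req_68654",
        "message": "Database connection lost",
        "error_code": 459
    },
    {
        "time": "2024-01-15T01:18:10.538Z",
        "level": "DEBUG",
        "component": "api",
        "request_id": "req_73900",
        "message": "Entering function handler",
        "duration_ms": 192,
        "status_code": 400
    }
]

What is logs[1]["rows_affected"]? 16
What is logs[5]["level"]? "DEBUG"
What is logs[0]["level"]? "ERROR"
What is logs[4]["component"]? "scheduler"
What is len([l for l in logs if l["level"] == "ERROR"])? 1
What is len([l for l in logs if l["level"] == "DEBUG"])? 2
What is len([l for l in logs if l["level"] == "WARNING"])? 0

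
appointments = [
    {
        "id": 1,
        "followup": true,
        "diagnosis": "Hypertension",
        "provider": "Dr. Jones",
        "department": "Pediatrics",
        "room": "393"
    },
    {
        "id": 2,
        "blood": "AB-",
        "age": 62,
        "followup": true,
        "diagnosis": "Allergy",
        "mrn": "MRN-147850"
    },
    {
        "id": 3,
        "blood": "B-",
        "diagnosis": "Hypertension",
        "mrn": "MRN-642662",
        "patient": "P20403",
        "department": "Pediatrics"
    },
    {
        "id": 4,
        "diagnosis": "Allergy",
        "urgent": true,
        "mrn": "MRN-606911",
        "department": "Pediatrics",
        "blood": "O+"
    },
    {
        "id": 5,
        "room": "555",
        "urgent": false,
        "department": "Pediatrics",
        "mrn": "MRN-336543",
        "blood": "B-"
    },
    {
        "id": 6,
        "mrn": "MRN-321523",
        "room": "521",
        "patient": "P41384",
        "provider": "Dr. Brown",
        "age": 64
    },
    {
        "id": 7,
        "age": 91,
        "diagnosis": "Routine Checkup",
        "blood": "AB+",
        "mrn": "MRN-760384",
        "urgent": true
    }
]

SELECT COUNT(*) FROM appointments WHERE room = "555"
1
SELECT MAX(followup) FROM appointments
True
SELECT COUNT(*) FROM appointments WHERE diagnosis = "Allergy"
2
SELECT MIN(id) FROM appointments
1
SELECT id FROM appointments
[1, 2, 3, 4, 5, 6, 7]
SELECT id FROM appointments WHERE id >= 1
[1, 2, 3, 4, 5, 6, 7]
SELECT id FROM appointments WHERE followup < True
[]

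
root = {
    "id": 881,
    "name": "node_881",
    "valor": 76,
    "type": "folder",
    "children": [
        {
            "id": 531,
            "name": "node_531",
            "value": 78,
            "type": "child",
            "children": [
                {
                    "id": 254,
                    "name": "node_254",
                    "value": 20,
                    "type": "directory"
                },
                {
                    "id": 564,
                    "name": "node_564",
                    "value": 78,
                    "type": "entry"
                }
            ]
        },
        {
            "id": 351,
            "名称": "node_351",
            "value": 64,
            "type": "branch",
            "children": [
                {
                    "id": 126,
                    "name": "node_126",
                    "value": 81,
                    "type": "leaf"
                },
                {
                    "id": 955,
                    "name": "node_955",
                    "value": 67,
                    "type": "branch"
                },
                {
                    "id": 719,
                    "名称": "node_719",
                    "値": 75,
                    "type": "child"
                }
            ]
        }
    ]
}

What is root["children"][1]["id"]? 351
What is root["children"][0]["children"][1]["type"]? "entry"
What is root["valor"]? 76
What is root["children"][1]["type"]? "branch"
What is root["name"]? "node_881"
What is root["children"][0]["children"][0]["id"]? 254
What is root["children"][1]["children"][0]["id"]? 126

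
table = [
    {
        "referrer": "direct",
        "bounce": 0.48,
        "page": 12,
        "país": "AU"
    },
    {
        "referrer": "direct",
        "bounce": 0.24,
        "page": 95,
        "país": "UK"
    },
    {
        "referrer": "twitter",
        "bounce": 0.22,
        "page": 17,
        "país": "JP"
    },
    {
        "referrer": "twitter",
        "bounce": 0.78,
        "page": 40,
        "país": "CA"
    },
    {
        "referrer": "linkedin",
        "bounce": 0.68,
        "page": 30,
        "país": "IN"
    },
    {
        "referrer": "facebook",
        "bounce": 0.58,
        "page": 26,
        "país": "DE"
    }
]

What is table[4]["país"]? "IN"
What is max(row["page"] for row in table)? 95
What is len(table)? 6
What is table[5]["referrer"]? "facebook"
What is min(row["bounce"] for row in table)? 0.22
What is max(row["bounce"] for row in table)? 0.78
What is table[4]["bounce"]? 0.68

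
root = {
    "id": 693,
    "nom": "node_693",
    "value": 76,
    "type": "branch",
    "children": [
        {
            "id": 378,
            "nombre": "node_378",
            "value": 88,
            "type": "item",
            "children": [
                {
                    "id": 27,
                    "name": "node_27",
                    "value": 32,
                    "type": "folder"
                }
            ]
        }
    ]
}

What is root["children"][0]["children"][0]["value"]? 32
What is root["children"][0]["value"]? 88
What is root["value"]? 76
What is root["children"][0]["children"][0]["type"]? "folder"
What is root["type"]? "branch"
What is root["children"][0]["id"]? 378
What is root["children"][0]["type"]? "item"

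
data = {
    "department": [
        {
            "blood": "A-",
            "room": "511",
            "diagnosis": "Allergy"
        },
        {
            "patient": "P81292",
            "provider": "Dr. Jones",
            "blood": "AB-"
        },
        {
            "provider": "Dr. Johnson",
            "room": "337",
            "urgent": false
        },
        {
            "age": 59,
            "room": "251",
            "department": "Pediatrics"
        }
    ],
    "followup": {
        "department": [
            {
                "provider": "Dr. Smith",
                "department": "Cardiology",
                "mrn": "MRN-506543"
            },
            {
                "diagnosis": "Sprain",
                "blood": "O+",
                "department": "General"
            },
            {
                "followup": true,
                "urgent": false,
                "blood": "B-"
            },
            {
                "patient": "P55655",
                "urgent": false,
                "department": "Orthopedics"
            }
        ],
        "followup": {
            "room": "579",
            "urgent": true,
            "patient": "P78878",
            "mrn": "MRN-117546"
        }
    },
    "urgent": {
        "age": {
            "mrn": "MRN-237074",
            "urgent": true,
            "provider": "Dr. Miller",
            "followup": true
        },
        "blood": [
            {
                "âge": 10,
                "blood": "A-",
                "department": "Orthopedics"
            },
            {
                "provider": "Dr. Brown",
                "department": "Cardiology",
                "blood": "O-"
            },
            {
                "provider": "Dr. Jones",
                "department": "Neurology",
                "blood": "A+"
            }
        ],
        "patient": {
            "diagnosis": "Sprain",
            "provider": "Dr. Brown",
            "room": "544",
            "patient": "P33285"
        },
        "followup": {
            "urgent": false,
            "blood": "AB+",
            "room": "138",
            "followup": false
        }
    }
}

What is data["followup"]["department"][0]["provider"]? "Dr. Smith"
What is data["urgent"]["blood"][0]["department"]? "Orthopedics"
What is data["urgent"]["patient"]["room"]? "544"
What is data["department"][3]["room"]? "251"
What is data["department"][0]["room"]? "511"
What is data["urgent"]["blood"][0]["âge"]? 10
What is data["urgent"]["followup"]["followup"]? False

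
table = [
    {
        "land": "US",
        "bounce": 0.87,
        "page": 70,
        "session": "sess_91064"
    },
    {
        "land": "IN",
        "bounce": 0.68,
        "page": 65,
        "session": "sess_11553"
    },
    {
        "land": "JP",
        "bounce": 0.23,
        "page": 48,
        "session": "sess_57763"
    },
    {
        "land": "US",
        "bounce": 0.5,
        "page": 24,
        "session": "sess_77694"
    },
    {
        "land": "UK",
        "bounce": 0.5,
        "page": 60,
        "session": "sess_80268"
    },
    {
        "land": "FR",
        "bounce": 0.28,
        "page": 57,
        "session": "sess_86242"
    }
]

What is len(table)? 6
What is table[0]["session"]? "sess_91064"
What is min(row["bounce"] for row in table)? 0.23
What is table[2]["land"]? "JP"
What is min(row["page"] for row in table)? 24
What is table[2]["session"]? "sess_57763"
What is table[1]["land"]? "IN"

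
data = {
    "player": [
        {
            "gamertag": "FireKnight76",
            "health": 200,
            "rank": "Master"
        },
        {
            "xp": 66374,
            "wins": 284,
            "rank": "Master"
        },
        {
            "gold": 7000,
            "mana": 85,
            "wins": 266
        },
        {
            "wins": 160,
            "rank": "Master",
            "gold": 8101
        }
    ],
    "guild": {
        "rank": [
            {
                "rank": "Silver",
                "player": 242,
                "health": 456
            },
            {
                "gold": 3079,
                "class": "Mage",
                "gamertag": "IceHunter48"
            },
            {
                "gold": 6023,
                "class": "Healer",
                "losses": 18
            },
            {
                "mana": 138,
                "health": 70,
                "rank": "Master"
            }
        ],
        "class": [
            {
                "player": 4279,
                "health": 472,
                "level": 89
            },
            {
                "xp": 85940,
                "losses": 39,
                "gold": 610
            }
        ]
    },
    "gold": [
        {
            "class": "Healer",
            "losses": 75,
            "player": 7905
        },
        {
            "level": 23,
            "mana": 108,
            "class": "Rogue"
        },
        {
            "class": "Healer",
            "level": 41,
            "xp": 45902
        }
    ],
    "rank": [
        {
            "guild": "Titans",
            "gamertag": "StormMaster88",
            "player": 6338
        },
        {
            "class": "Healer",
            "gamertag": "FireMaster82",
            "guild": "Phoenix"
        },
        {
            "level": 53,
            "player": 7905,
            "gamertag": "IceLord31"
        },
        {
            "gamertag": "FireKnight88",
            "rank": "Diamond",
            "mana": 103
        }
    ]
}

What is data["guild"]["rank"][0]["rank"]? "Silver"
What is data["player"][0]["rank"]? "Master"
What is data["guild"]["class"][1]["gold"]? 610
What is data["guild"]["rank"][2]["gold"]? 6023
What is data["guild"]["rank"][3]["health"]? 70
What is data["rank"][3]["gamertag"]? "FireKnight88"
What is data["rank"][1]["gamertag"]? "FireMaster82"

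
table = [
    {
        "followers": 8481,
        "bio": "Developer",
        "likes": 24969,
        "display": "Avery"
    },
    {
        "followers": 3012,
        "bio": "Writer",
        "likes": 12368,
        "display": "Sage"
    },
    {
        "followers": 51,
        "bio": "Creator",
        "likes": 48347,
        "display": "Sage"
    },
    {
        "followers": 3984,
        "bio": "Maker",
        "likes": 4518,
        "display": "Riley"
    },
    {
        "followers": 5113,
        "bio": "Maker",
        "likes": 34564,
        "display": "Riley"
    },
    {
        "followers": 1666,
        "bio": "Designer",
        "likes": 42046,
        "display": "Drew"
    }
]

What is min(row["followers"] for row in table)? 51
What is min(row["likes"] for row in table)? 4518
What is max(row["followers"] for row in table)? 8481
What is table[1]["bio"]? "Writer"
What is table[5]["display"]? "Drew"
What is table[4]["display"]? "Riley"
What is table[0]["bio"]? "Developer"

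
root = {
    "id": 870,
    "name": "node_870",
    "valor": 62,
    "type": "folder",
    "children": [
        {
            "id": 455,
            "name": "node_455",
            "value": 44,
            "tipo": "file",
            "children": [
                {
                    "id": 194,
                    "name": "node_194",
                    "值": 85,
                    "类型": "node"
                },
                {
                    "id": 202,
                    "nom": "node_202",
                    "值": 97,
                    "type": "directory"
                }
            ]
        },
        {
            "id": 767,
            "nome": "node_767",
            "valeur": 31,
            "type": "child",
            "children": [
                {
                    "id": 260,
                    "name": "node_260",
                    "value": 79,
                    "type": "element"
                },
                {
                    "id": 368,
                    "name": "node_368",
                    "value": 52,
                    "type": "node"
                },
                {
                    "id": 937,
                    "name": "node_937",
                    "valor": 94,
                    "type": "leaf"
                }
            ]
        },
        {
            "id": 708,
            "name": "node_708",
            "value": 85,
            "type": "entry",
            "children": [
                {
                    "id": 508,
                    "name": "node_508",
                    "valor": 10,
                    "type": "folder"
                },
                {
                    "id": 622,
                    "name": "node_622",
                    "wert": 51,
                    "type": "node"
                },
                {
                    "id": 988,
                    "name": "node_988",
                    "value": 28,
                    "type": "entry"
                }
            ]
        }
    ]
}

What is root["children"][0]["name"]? "node_455"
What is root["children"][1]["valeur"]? 31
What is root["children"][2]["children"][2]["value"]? 28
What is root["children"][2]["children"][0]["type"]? "folder"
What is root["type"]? "folder"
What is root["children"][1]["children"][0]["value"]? 79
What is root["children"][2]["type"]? "entry"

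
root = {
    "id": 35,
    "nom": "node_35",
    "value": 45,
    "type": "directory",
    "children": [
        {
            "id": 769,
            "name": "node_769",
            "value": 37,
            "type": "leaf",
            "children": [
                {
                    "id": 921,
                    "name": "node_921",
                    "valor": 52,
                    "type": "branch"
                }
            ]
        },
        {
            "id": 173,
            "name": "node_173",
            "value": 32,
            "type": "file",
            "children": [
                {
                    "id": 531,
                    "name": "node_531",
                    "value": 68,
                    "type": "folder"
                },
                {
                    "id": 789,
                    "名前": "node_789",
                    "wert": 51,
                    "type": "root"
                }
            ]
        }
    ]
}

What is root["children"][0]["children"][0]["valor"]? 52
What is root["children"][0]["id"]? 769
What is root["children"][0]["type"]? "leaf"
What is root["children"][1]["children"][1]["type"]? "root"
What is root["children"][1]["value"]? 32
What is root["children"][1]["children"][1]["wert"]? 51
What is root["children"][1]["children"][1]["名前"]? "node_789"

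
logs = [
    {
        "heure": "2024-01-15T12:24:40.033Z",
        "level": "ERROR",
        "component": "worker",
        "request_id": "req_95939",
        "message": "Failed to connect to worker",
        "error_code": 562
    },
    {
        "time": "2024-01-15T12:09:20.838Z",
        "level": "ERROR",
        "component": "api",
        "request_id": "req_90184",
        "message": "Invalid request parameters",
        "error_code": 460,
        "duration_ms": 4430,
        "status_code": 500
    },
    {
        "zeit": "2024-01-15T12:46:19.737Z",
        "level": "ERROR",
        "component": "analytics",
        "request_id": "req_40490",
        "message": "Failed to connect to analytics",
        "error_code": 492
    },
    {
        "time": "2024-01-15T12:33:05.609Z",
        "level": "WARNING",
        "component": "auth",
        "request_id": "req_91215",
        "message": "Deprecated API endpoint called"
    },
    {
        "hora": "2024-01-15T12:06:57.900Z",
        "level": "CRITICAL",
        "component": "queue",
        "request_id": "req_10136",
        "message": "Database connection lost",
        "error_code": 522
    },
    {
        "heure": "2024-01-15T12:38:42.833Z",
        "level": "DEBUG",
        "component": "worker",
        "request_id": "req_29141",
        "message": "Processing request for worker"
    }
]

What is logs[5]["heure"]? "2024-01-15T12:38:42.833Z"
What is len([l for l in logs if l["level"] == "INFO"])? 0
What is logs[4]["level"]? "CRITICAL"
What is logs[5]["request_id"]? "req_29141"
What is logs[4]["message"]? "Database connection lost"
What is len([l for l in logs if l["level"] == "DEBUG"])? 1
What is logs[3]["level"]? "WARNING"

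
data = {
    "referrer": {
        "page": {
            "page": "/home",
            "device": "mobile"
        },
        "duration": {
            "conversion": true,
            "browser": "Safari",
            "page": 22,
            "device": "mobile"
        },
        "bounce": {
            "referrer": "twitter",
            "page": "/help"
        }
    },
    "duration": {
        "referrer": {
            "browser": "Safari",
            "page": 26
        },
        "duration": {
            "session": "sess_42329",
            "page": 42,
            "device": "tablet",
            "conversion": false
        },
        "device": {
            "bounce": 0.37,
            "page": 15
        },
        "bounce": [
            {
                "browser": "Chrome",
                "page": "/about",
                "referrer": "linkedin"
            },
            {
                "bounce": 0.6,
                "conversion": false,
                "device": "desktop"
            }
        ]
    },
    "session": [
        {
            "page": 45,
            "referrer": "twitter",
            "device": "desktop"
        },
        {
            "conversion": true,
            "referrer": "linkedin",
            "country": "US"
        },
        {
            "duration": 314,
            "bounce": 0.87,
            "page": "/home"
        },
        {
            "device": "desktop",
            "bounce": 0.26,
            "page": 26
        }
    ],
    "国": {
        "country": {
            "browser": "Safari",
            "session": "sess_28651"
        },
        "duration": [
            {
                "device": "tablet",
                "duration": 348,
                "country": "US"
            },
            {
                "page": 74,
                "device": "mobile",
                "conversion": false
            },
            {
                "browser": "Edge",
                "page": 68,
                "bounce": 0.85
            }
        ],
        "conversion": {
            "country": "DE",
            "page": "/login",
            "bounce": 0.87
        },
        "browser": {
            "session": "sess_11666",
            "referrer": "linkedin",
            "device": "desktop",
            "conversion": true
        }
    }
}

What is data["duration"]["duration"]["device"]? "tablet"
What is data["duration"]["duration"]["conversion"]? False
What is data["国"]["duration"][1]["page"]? 74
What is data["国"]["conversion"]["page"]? "/login"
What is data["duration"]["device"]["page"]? 15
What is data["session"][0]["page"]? 45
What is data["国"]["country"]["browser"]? "Safari"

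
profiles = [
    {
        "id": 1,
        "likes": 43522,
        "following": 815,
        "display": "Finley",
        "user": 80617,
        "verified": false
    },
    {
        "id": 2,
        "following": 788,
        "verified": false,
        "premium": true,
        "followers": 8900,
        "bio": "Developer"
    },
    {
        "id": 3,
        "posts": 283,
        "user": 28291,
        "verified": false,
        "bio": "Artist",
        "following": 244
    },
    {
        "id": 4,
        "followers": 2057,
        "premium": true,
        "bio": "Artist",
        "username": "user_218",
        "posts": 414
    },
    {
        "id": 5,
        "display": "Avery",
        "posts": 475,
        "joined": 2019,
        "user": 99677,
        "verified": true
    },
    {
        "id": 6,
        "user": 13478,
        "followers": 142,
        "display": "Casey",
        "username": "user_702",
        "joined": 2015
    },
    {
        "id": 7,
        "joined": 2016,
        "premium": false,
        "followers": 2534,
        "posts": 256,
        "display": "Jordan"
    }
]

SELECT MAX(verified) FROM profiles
True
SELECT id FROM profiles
[1, 2, 3, 4, 5, 6, 7]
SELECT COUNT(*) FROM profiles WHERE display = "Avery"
1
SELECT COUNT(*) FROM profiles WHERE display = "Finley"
1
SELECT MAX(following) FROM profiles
815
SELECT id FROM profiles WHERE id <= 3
[1, 2, 3]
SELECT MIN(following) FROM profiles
244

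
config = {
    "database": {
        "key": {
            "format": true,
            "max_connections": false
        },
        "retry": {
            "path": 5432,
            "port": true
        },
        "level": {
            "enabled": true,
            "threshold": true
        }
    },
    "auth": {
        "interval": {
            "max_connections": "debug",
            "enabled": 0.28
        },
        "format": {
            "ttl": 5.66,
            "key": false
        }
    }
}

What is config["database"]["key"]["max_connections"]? False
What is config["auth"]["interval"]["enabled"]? 0.28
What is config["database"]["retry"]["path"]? 5432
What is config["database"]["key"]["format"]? True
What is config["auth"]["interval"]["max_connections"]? "debug"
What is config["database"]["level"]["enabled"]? True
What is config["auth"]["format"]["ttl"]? 5.66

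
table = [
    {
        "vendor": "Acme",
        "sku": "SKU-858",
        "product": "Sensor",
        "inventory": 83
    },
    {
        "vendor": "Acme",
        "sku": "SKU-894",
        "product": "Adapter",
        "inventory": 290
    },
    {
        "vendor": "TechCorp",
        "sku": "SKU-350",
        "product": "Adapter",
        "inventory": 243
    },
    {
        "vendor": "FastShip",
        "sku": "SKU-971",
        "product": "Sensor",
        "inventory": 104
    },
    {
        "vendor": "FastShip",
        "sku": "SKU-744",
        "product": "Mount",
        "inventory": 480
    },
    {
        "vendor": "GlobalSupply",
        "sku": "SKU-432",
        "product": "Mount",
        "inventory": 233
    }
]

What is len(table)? 6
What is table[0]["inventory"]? 83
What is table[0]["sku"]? "SKU-858"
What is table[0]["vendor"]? "Acme"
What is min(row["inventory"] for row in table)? 83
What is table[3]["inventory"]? 104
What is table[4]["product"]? "Mount"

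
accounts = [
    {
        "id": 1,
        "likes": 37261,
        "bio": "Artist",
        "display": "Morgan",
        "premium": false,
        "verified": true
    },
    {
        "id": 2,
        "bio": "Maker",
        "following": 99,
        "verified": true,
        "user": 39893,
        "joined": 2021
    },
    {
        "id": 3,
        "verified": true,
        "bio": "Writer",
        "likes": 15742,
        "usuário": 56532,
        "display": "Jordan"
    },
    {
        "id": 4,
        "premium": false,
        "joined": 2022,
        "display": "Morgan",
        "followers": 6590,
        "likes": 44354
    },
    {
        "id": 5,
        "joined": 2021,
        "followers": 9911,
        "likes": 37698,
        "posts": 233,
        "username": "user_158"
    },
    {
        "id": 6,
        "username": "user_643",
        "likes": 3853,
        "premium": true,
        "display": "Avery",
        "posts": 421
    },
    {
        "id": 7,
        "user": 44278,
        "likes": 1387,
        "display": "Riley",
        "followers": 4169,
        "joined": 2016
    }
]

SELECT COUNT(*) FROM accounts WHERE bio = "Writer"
1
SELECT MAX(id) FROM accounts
7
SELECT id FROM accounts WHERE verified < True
[]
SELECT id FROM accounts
[1, 2, 3, 4, 5, 6, 7]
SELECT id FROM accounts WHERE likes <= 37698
[1, 3, 5, 6, 7]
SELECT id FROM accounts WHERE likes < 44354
[1, 3, 5, 6, 7]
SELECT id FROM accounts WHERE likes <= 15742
[3, 6, 7]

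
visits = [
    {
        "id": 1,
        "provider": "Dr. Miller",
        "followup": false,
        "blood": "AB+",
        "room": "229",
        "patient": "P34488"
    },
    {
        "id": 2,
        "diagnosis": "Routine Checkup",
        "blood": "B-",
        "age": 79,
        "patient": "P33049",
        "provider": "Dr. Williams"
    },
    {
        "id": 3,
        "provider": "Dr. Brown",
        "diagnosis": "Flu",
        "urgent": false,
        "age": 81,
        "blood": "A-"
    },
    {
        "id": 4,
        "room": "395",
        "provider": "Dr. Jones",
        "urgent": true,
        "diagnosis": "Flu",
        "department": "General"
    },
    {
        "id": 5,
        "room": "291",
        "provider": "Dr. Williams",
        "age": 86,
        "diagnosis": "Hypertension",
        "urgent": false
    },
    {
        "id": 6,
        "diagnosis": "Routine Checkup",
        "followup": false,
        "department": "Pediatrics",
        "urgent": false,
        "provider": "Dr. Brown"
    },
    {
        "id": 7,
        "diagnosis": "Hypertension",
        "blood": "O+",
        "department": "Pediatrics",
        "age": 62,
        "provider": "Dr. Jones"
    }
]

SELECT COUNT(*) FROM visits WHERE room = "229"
1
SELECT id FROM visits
[1, 2, 3, 4, 5, 6, 7]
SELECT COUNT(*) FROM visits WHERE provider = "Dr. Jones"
2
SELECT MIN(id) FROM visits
1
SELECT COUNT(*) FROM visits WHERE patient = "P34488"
1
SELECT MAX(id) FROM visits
7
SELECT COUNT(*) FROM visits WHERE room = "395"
1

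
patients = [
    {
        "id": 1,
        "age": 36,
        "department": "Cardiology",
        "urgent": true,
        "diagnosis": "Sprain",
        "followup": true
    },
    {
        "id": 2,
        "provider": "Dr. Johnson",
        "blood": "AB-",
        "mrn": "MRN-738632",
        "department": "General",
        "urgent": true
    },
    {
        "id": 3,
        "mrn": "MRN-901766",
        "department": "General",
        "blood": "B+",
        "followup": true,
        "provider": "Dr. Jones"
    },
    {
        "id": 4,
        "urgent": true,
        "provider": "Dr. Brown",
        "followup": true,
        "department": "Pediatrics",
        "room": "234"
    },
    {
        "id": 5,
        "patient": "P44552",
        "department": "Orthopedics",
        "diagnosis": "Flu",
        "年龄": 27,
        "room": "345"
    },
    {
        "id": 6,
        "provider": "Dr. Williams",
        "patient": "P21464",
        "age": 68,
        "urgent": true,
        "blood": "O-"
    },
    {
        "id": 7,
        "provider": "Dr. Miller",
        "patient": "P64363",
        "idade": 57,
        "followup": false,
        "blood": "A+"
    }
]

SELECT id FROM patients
[1, 2, 3, 4, 5, 6, 7]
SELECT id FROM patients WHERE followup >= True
[1, 3, 4]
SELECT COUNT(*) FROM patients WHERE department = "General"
2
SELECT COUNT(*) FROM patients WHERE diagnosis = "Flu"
1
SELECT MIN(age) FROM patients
36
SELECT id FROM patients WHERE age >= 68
[6]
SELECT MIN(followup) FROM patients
False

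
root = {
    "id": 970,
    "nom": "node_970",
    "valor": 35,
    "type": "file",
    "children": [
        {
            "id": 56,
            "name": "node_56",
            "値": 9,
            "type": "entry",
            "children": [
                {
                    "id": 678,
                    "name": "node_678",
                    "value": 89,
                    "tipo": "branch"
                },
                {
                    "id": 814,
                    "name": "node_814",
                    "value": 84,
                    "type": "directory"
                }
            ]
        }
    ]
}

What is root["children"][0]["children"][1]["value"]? 84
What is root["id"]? 970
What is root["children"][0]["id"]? 56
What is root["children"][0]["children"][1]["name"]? "node_814"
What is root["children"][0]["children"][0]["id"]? 678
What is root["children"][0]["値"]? 9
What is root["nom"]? "node_970"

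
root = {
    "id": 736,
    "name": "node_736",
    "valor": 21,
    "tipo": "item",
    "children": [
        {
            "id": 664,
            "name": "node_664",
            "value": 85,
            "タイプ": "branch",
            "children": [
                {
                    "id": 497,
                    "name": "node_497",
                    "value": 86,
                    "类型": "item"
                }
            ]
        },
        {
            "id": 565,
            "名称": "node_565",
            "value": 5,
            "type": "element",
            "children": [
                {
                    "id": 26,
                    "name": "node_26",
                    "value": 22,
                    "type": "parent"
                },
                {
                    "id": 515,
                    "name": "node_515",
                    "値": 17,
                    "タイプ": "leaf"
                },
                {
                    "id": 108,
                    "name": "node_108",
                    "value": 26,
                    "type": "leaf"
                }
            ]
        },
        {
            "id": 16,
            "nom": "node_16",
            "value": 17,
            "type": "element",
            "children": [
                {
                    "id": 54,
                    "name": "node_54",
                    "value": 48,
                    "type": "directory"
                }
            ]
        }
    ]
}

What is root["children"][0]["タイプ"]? "branch"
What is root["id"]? 736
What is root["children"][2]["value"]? 17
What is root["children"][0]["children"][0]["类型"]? "item"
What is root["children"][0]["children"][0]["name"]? "node_497"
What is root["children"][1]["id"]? 565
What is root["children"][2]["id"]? 16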